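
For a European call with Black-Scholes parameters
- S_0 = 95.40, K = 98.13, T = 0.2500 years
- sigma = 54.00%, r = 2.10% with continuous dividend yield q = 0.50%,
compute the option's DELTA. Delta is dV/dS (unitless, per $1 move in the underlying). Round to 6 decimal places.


d1 = 0.0453164749; d2 = -0.2246835251
phi(d1) = 0.3985328601; exp(-qT) = 0.9987507809; exp(-rT) = 0.9947637572
N(d1) = 0.5180724721
Delta = exp(-qT) * N(d1) = 0.9987507809 * 0.5180724721 = 0.517425

Answer: Delta = 0.517425


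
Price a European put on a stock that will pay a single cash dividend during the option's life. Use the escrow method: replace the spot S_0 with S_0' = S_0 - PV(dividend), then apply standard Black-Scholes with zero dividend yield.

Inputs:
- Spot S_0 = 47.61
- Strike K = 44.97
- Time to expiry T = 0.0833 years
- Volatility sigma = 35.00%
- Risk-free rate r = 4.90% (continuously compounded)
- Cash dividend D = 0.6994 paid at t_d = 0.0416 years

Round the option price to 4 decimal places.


Answer: Price = 0.9753

Derivation:
PV(D) = D * exp(-r * t_d) = 0.6994 * 0.99796368 = 0.69797580
S_0' = S_0 - PV(D) = 47.6100 - 0.69797580 = 46.91202420
d1 = (ln(S_0'/K) + (r + sigma^2/2)*T) / (sigma*sqrt(T)) = 0.50944605
d2 = d1 - sigma*sqrt(T) = 0.40842996
exp(-rT) = 0.99592662
N(-d1) = 0.30521980; N(-d2) = 0.34147902
P = K * exp(-rT) * N(-d2) - S_0' * N(-d1) = 44.9700 * 0.99592662 * 0.34147902 - 46.91202420 * 0.30521980 = 0.9753


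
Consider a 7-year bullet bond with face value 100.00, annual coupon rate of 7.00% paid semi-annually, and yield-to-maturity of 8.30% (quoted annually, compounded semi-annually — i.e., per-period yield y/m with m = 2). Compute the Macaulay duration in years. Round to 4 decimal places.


Answer: Macaulay duration = 5.5944 years

Derivation:
Coupon per period c = face * coupon_rate / m = 3.500000
Periods per year m = 2; per-period yield y/m = 0.041500
Number of cashflows N = 14
Cashflows (t years, CF_t, discount factor 1/(1+y/m)^(m*t), PV):
  t = 0.5000: CF_t = 3.500000, DF = 0.960154, PV = 3.360538
  t = 1.0000: CF_t = 3.500000, DF = 0.921895, PV = 3.226632
  t = 1.5000: CF_t = 3.500000, DF = 0.885161, PV = 3.098063
  t = 2.0000: CF_t = 3.500000, DF = 0.849890, PV = 2.974616
  t = 2.5000: CF_t = 3.500000, DF = 0.816025, PV = 2.856089
  t = 3.0000: CF_t = 3.500000, DF = 0.783510, PV = 2.742284
  t = 3.5000: CF_t = 3.500000, DF = 0.752290, PV = 2.633014
  t = 4.0000: CF_t = 3.500000, DF = 0.722314, PV = 2.528098
  t = 4.5000: CF_t = 3.500000, DF = 0.693532, PV = 2.427362
  t = 5.0000: CF_t = 3.500000, DF = 0.665897, PV = 2.330641
  t = 5.5000: CF_t = 3.500000, DF = 0.639364, PV = 2.237773
  t = 6.0000: CF_t = 3.500000, DF = 0.613887, PV = 2.148606
  t = 6.5000: CF_t = 3.500000, DF = 0.589426, PV = 2.062992
  t = 7.0000: CF_t = 103.500000, DF = 0.565940, PV = 58.574759
Price P = sum_t PV_t = 93.201465
Macaulay numerator sum_t t * PV_t:
  t * PV_t at t = 0.5000: 1.680269
  t * PV_t at t = 1.0000: 3.226632
  t * PV_t at t = 1.5000: 4.647094
  t * PV_t at t = 2.0000: 5.949233
  t * PV_t at t = 2.5000: 7.140221
  t * PV_t at t = 3.0000: 8.226851
  t * PV_t at t = 3.5000: 9.215548
  t * PV_t at t = 4.0000: 10.112391
  t * PV_t at t = 4.5000: 10.923130
  t * PV_t at t = 5.0000: 11.653203
  t * PV_t at t = 5.5000: 12.307751
  t * PV_t at t = 6.0000: 12.891635
  t * PV_t at t = 6.5000: 13.409446
  t * PV_t at t = 7.0000: 410.023312
Macaulay duration D = (sum_t t * PV_t) / P = 521.406717 / 93.201465 = 5.594405


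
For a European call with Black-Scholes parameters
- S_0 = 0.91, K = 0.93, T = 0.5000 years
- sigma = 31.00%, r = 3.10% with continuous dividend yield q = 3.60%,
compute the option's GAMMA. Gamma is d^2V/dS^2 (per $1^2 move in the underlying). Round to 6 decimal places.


Answer: Gamma = 1.964285

Derivation:
d1 = -0.0009807646; d2 = -0.2201838667
phi(d1) = 0.3989420885; exp(-qT) = 0.9821610324; exp(-rT) = 0.9846195068
Gamma = exp(-qT) * phi(d1) / (S * sigma * sqrt(T)) = 0.9821610324 * 0.3989420885 / (0.9100 * 0.3100 * 0.7071067812) = 1.964285


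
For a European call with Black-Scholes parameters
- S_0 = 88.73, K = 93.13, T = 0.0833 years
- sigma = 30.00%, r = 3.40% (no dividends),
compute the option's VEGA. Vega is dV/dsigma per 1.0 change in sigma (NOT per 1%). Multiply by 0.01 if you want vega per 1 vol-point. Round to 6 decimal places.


d1 = -0.4829648361; d2 = -0.5695500542
phi(d1) = 0.3550253621; exp(-qT) = 1.0000000000; exp(-rT) = 0.9971718069
Vega = S * exp(-qT) * phi(d1) * sqrt(T) = 88.7300 * 1.0000000000 * 0.3550253621 * 0.2886173938 = 9.091852

Answer: Vega = 9.091852


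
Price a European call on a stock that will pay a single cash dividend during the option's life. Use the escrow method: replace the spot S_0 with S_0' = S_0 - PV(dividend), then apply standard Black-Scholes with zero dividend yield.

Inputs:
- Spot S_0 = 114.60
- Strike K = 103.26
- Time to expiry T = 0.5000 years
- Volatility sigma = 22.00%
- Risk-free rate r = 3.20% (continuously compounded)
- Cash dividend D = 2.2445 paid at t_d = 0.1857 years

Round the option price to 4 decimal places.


PV(D) = D * exp(-r * t_d) = 2.2445 * 0.99407522 = 2.23120183
S_0' = S_0 - PV(D) = 114.6000 - 2.23120183 = 112.36879817
d1 = (ln(S_0'/K) + (r + sigma^2/2)*T) / (sigma*sqrt(T)) = 0.72405307
d2 = d1 - sigma*sqrt(T) = 0.56848957
exp(-rT) = 0.98412732
N(d1) = 0.76548342; N(d2) = 0.71514871
C = S_0' * N(d1) - K * exp(-rT) * N(d2) = 112.36879817 * 0.76548342 - 103.2600 * 0.98412732 * 0.71514871 = 13.3423

Answer: Price = 13.3423


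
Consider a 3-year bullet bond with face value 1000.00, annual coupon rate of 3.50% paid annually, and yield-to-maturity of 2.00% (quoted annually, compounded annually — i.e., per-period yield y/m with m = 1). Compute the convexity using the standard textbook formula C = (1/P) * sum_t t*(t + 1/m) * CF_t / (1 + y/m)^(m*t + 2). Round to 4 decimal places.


Answer: Convexity = 11.0319

Derivation:
Coupon per period c = face * coupon_rate / m = 35.000000
Periods per year m = 1; per-period yield y/m = 0.020000
Number of cashflows N = 3
Cashflows (t years, CF_t, discount factor 1/(1+y/m)^(m*t), PV):
  t = 1.0000: CF_t = 35.000000, DF = 0.980392, PV = 34.313725
  t = 2.0000: CF_t = 35.000000, DF = 0.961169, PV = 33.640907
  t = 3.0000: CF_t = 1035.000000, DF = 0.942322, PV = 975.303616
Price P = sum_t PV_t = 1043.258249
Convexity numerator sum_t t*(t + 1/m) * CF_t / (1+y/m)^(m*t + 2):
  t = 1.0000: term = 65.962563
  t = 2.0000: term = 194.007539
  t = 3.0000: term = 11249.176658
Convexity = (1/P) * sum = 11509.146761 / 1043.258249 = 11.031925


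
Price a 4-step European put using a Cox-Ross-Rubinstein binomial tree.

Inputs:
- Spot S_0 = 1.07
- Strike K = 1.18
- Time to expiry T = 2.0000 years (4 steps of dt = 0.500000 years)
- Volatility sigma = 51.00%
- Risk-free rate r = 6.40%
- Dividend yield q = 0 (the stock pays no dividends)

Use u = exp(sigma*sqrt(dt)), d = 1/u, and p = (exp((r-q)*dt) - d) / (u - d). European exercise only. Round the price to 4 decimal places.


Answer: Price = V(0,0) = 0.2788

Derivation:
dt = T/N = 0.500000
u = exp(sigma*sqrt(dt)) = 1.434225; d = 1/u = 0.697241
p = (exp((r-q)*dt) - d) / (u - d) = 0.454931
Discount per step: exp(-r*dt) = 0.968507
Stock lattice S(k, i) with i counting down-moves:
  k=0: S(0,0) = 1.0700
  k=1: S(1,0) = 1.5346; S(1,1) = 0.7460
  k=2: S(2,0) = 2.2010; S(2,1) = 1.0700; S(2,2) = 0.5202
  k=3: S(3,0) = 3.1567; S(3,1) = 1.5346; S(3,2) = 0.7460; S(3,3) = 0.3627
  k=4: S(4,0) = 4.5274; S(4,1) = 2.2010; S(4,2) = 1.0700; S(4,3) = 0.5202; S(4,4) = 0.2529
Terminal payoffs V(N, i) = max(K - S_T, 0):
  V(4,0) = 0.000000; V(4,1) = 0.000000; V(4,2) = 0.110000; V(4,3) = 0.659825; V(4,4) = 0.927120
Backward induction: V(k, i) = exp(-r*dt) * [p * V(k+1, i) + (1-p) * V(k+1, i+1)].
  V(3,0) = exp(-r*dt) * [p*0.000000 + (1-p)*0.000000] = 0.000000
  V(3,1) = exp(-r*dt) * [p*0.000000 + (1-p)*0.110000] = 0.058069
  V(3,2) = exp(-r*dt) * [p*0.110000 + (1-p)*0.659825] = 0.396790
  V(3,3) = exp(-r*dt) * [p*0.659825 + (1-p)*0.927120] = 0.780151
  V(2,0) = exp(-r*dt) * [p*0.000000 + (1-p)*0.058069] = 0.030655
  V(2,1) = exp(-r*dt) * [p*0.058069 + (1-p)*0.396790] = 0.235052
  V(2,2) = exp(-r*dt) * [p*0.396790 + (1-p)*0.780151] = 0.586671
  V(1,0) = exp(-r*dt) * [p*0.030655 + (1-p)*0.235052] = 0.137592
  V(1,1) = exp(-r*dt) * [p*0.235052 + (1-p)*0.586671] = 0.413270
  V(0,0) = exp(-r*dt) * [p*0.137592 + (1-p)*0.413270] = 0.278790


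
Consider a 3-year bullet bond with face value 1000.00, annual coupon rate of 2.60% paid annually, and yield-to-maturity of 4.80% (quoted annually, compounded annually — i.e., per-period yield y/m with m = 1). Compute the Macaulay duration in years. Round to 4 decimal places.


Answer: Macaulay duration = 2.9220 years

Derivation:
Coupon per period c = face * coupon_rate / m = 26.000000
Periods per year m = 1; per-period yield y/m = 0.048000
Number of cashflows N = 3
Cashflows (t years, CF_t, discount factor 1/(1+y/m)^(m*t), PV):
  t = 1.0000: CF_t = 26.000000, DF = 0.954198, PV = 24.809160
  t = 2.0000: CF_t = 26.000000, DF = 0.910495, PV = 23.672863
  t = 3.0000: CF_t = 1026.000000, DF = 0.868793, PV = 891.381288
Price P = sum_t PV_t = 939.863311
Macaulay numerator sum_t t * PV_t:
  t * PV_t at t = 1.0000: 24.809160
  t * PV_t at t = 2.0000: 47.345726
  t * PV_t at t = 3.0000: 2674.143863
Macaulay duration D = (sum_t t * PV_t) / P = 2746.298749 / 939.863311 = 2.922019


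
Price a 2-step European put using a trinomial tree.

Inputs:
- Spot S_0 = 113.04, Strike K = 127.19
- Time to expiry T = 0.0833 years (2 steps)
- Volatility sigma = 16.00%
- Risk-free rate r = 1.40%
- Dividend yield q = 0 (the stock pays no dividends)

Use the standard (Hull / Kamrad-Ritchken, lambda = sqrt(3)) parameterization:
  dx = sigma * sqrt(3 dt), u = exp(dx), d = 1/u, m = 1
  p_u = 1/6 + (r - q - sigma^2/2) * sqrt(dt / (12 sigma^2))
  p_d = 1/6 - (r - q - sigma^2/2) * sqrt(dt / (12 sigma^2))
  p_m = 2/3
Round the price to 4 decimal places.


Answer: Price = V(0,0) = 14.0018

Derivation:
dt = T/N = 0.041650; dx = sigma*sqrt(3*dt) = 0.056557
u = exp(dx) = 1.058187; d = 1/u = 0.945012
p_u = 0.167109, p_m = 0.666667, p_d = 0.166225
Discount per step: exp(-r*dt) = 0.999417
Stock lattice S(k, j) with j the centered position index:
  k=0: S(0,+0) = 113.0400
  k=1: S(1,-1) = 106.8242; S(1,+0) = 113.0400; S(1,+1) = 119.6175
  k=2: S(2,-2) = 100.9502; S(2,-1) = 106.8242; S(2,+0) = 113.0400; S(2,+1) = 119.6175; S(2,+2) = 126.5777
Terminal payoffs V(N, j) = max(K - S_T, 0):
  V(2,-2) = 26.239804; V(2,-1) = 20.365798; V(2,+0) = 14.150000; V(2,+1) = 7.572522; V(2,+2) = 0.612320
Backward induction: V(k, j) = exp(-r*dt) * [p_u * V(k+1, j+1) + p_m * V(k+1, j) + p_d * V(k+1, j-1)]
  V(1,-1) = exp(-r*dt) * [p_u*14.150000 + p_m*20.365798 + p_d*26.239804] = 20.291655
  V(1,+0) = exp(-r*dt) * [p_u*7.572522 + p_m*14.150000 + p_d*20.365798] = 14.075857
  V(1,+1) = exp(-r*dt) * [p_u*0.612320 + p_m*7.572522 + p_d*14.150000] = 7.498380
  V(0,+0) = exp(-r*dt) * [p_u*7.498380 + p_m*14.075857 + p_d*20.291655] = 14.001758


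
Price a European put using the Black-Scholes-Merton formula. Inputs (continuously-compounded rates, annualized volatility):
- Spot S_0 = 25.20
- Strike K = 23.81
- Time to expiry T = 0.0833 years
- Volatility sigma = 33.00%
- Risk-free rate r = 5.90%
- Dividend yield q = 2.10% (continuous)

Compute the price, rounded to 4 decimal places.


d1 = (ln(S/K) + (r - q + 0.5*sigma^2) * T) / (sigma * sqrt(T)) = 0.67657380
d2 = d1 - sigma * sqrt(T) = 0.58133006
exp(-rT) = 0.99509736; exp(-qT) = 0.99825223
P = K * exp(-rT) * N(-d2) - S_0 * exp(-qT) * N(-d1)
N(-d1) = 0.24933820; N(-d2) = 0.28050901
P = 23.8100 * 0.99509736 * 0.28050901 - 25.2000 * 0.99825223 * 0.24933820 = 0.3738

Answer: Price = 0.3738


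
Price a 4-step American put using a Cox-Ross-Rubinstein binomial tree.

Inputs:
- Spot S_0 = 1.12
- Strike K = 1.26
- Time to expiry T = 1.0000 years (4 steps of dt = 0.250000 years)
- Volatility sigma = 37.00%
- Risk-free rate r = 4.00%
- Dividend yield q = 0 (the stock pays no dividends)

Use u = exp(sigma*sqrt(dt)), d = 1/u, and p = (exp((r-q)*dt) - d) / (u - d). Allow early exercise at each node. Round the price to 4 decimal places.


dt = T/N = 0.250000
u = exp(sigma*sqrt(dt)) = 1.203218; d = 1/u = 0.831104
p = (exp((r-q)*dt) - d) / (u - d) = 0.480890
Discount per step: exp(-r*dt) = 0.990050
Stock lattice S(k, i) with i counting down-moves:
  k=0: S(0,0) = 1.1200
  k=1: S(1,0) = 1.3476; S(1,1) = 0.9308
  k=2: S(2,0) = 1.6215; S(2,1) = 1.1200; S(2,2) = 0.7736
  k=3: S(3,0) = 1.9510; S(3,1) = 1.3476; S(3,2) = 0.9308; S(3,3) = 0.6430
  k=4: S(4,0) = 2.3474; S(4,1) = 1.6215; S(4,2) = 1.1200; S(4,3) = 0.7736; S(4,4) = 0.5344
Terminal payoffs V(N, i) = max(K - S_T, 0):
  V(4,0) = 0.000000; V(4,1) = 0.000000; V(4,2) = 0.140000; V(4,3) = 0.486378; V(4,4) = 0.725632
Backward induction: V(k, i) = exp(-r*dt) * [p * V(k+1, i) + (1-p) * V(k+1, i+1)]; then take max(V_cont, immediate exercise) for American.
  V(3,0) = exp(-r*dt) * [p*0.000000 + (1-p)*0.000000] = 0.000000; exercise = 0.000000; V(3,0) = max -> 0.000000
  V(3,1) = exp(-r*dt) * [p*0.000000 + (1-p)*0.140000] = 0.071952; exercise = 0.000000; V(3,1) = max -> 0.071952
  V(3,2) = exp(-r*dt) * [p*0.140000 + (1-p)*0.486378] = 0.316626; exercise = 0.329163; V(3,2) = max -> 0.329163
  V(3,3) = exp(-r*dt) * [p*0.486378 + (1-p)*0.725632] = 0.604502; exercise = 0.617039; V(3,3) = max -> 0.617039
  V(2,0) = exp(-r*dt) * [p*0.000000 + (1-p)*0.071952] = 0.036980; exercise = 0.000000; V(2,0) = max -> 0.036980
  V(2,1) = exp(-r*dt) * [p*0.071952 + (1-p)*0.329163] = 0.203429; exercise = 0.140000; V(2,1) = max -> 0.203429
  V(2,2) = exp(-r*dt) * [p*0.329163 + (1-p)*0.617039] = 0.473840; exercise = 0.486378; V(2,2) = max -> 0.486378
  V(1,0) = exp(-r*dt) * [p*0.036980 + (1-p)*0.203429] = 0.122157; exercise = 0.000000; V(1,0) = max -> 0.122157
  V(1,1) = exp(-r*dt) * [p*0.203429 + (1-p)*0.486378] = 0.346825; exercise = 0.329163; V(1,1) = max -> 0.346825
  V(0,0) = exp(-r*dt) * [p*0.122157 + (1-p)*0.346825] = 0.236408; exercise = 0.140000; V(0,0) = max -> 0.236408

Answer: Price = V(0,0) = 0.2364


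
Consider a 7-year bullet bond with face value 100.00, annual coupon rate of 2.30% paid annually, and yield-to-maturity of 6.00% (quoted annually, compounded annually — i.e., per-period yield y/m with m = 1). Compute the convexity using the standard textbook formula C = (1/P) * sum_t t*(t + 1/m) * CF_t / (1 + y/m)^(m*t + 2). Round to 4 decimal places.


Answer: Convexity = 44.9329

Derivation:
Coupon per period c = face * coupon_rate / m = 2.300000
Periods per year m = 1; per-period yield y/m = 0.060000
Number of cashflows N = 7
Cashflows (t years, CF_t, discount factor 1/(1+y/m)^(m*t), PV):
  t = 1.0000: CF_t = 2.300000, DF = 0.943396, PV = 2.169811
  t = 2.0000: CF_t = 2.300000, DF = 0.889996, PV = 2.046992
  t = 3.0000: CF_t = 2.300000, DF = 0.839619, PV = 1.931124
  t = 4.0000: CF_t = 2.300000, DF = 0.792094, PV = 1.821815
  t = 5.0000: CF_t = 2.300000, DF = 0.747258, PV = 1.718694
  t = 6.0000: CF_t = 2.300000, DF = 0.704961, PV = 1.621409
  t = 7.0000: CF_t = 102.300000, DF = 0.665057, PV = 68.035343
Price P = sum_t PV_t = 79.345189
Convexity numerator sum_t t*(t + 1/m) * CF_t / (1+y/m)^(m*t + 2):
  t = 1.0000: term = 3.862249
  t = 2.0000: term = 10.930893
  t = 3.0000: term = 20.624326
  t = 4.0000: term = 32.428185
  t = 5.0000: term = 45.888941
  t = 6.0000: term = 60.608035
  t = 7.0000: term = 3390.867918
Convexity = (1/P) * sum = 3565.210545 / 79.345189 = 44.932914


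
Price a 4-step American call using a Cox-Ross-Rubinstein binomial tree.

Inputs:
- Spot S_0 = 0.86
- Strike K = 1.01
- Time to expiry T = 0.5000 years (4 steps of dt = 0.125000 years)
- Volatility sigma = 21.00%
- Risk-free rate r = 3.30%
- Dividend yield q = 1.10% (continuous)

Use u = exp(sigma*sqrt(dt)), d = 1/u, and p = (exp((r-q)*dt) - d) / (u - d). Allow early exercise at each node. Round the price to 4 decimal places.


Answer: Price = V(0,0) = 0.0091

Derivation:
dt = T/N = 0.125000
u = exp(sigma*sqrt(dt)) = 1.077072; d = 1/u = 0.928443
p = (exp((r-q)*dt) - d) / (u - d) = 0.499975
Discount per step: exp(-r*dt) = 0.995883
Stock lattice S(k, i) with i counting down-moves:
  k=0: S(0,0) = 0.8600
  k=1: S(1,0) = 0.9263; S(1,1) = 0.7985
  k=2: S(2,0) = 0.9977; S(2,1) = 0.8600; S(2,2) = 0.7413
  k=3: S(3,0) = 1.0746; S(3,1) = 0.9263; S(3,2) = 0.7985; S(3,3) = 0.6883
  k=4: S(4,0) = 1.1574; S(4,1) = 0.9977; S(4,2) = 0.8600; S(4,3) = 0.7413; S(4,4) = 0.6390
Terminal payoffs V(N, i) = max(S_T - K, 0):
  V(4,0) = 0.147384; V(4,1) = 0.000000; V(4,2) = 0.000000; V(4,3) = 0.000000; V(4,4) = 0.000000
Backward induction: V(k, i) = exp(-r*dt) * [p * V(k+1, i) + (1-p) * V(k+1, i+1)]; then take max(V_cont, immediate exercise) for American.
  V(3,0) = exp(-r*dt) * [p*0.147384 + (1-p)*0.000000] = 0.073385; exercise = 0.064565; V(3,0) = max -> 0.073385
  V(3,1) = exp(-r*dt) * [p*0.000000 + (1-p)*0.000000] = 0.000000; exercise = 0.000000; V(3,1) = max -> 0.000000
  V(3,2) = exp(-r*dt) * [p*0.000000 + (1-p)*0.000000] = 0.000000; exercise = 0.000000; V(3,2) = max -> 0.000000
  V(3,3) = exp(-r*dt) * [p*0.000000 + (1-p)*0.000000] = 0.000000; exercise = 0.000000; V(3,3) = max -> 0.000000
  V(2,0) = exp(-r*dt) * [p*0.073385 + (1-p)*0.000000] = 0.036540; exercise = 0.000000; V(2,0) = max -> 0.036540
  V(2,1) = exp(-r*dt) * [p*0.000000 + (1-p)*0.000000] = 0.000000; exercise = 0.000000; V(2,1) = max -> 0.000000
  V(2,2) = exp(-r*dt) * [p*0.000000 + (1-p)*0.000000] = 0.000000; exercise = 0.000000; V(2,2) = max -> 0.000000
  V(1,0) = exp(-r*dt) * [p*0.036540 + (1-p)*0.000000] = 0.018194; exercise = 0.000000; V(1,0) = max -> 0.018194
  V(1,1) = exp(-r*dt) * [p*0.000000 + (1-p)*0.000000] = 0.000000; exercise = 0.000000; V(1,1) = max -> 0.000000
  V(0,0) = exp(-r*dt) * [p*0.018194 + (1-p)*0.000000] = 0.009059; exercise = 0.000000; V(0,0) = max -> 0.009059


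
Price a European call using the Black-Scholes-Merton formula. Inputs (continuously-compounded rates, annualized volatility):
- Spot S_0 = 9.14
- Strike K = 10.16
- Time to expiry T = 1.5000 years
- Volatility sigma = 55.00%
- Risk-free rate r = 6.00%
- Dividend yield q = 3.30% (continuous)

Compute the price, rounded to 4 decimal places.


d1 = (ln(S/K) + (r - q + 0.5*sigma^2) * T) / (sigma * sqrt(T)) = 0.23986731
d2 = d1 - sigma * sqrt(T) = -0.43374237
exp(-rT) = 0.91393119; exp(-qT) = 0.95170516
C = S_0 * exp(-qT) * N(d1) - K * exp(-rT) * N(d2)
N(d1) = 0.59478344; N(d2) = 0.33223777
C = 9.1400 * 0.95170516 * 0.59478344 - 10.1600 * 0.91393119 * 0.33223777 = 2.0888

Answer: Price = 2.0888


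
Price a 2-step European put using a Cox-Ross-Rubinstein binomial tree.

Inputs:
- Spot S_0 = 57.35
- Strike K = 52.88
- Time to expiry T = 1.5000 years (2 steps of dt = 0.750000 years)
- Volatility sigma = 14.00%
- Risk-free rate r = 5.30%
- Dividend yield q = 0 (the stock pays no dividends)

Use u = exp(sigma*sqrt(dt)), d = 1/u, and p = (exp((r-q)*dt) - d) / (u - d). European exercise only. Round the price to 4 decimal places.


Answer: Price = V(0,0) = 0.9613

Derivation:
dt = T/N = 0.750000
u = exp(sigma*sqrt(dt)) = 1.128900; d = 1/u = 0.885818
p = (exp((r-q)*dt) - d) / (u - d) = 0.636545
Discount per step: exp(-r*dt) = 0.961030
Stock lattice S(k, i) with i counting down-moves:
  k=0: S(0,0) = 57.3500
  k=1: S(1,0) = 64.7424; S(1,1) = 50.8017
  k=2: S(2,0) = 73.0877; S(2,1) = 57.3500; S(2,2) = 45.0010
Terminal payoffs V(N, i) = max(K - S_T, 0):
  V(2,0) = 0.000000; V(2,1) = 0.000000; V(2,2) = 7.878954
Backward induction: V(k, i) = exp(-r*dt) * [p * V(k+1, i) + (1-p) * V(k+1, i+1)].
  V(1,0) = exp(-r*dt) * [p*0.000000 + (1-p)*0.000000] = 0.000000
  V(1,1) = exp(-r*dt) * [p*0.000000 + (1-p)*7.878954] = 2.752048
  V(0,0) = exp(-r*dt) * [p*0.000000 + (1-p)*2.752048] = 0.961265


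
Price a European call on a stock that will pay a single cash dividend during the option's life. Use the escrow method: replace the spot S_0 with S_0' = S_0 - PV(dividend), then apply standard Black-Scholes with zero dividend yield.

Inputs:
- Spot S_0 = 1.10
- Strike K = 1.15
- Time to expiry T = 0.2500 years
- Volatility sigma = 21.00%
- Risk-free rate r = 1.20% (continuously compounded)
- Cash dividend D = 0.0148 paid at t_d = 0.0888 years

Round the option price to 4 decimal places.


PV(D) = D * exp(-r * t_d) = 0.0148 * 0.99893497 = 0.01478424
S_0' = S_0 - PV(D) = 1.1000 - 0.01478424 = 1.08521576
d1 = (ln(S_0'/K) + (r + sigma^2/2)*T) / (sigma*sqrt(T)) = -0.47114872
d2 = d1 - sigma*sqrt(T) = -0.57614872
exp(-rT) = 0.99700450
N(d1) = 0.31876727; N(d2) = 0.28225733
C = S_0' * N(d1) - K * exp(-rT) * N(d2) = 1.08521576 * 0.31876727 - 1.1500 * 0.99700450 * 0.28225733 = 0.0223

Answer: Price = 0.0223


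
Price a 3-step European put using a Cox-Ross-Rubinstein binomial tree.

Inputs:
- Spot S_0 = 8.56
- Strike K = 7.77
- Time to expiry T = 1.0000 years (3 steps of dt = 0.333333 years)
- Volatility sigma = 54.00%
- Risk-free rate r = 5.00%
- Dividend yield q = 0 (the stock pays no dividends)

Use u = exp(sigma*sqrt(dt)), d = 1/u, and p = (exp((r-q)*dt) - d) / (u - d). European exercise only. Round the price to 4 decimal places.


Answer: Price = V(0,0) = 1.2855

Derivation:
dt = T/N = 0.333333
u = exp(sigma*sqrt(dt)) = 1.365839; d = 1/u = 0.732151
p = (exp((r-q)*dt) - d) / (u - d) = 0.449204
Discount per step: exp(-r*dt) = 0.983471
Stock lattice S(k, i) with i counting down-moves:
  k=0: S(0,0) = 8.5600
  k=1: S(1,0) = 11.6916; S(1,1) = 6.2672
  k=2: S(2,0) = 15.9688; S(2,1) = 8.5600; S(2,2) = 4.5885
  k=3: S(3,0) = 21.8109; S(3,1) = 11.6916; S(3,2) = 6.2672; S(3,3) = 3.3595
Terminal payoffs V(N, i) = max(K - S_T, 0):
  V(3,0) = 0.000000; V(3,1) = 0.000000; V(3,2) = 1.502791; V(3,3) = 4.410498
Backward induction: V(k, i) = exp(-r*dt) * [p * V(k+1, i) + (1-p) * V(k+1, i+1)].
  V(2,0) = exp(-r*dt) * [p*0.000000 + (1-p)*0.000000] = 0.000000
  V(2,1) = exp(-r*dt) * [p*0.000000 + (1-p)*1.502791] = 0.814050
  V(2,2) = exp(-r*dt) * [p*1.502791 + (1-p)*4.410498] = 3.053033
  V(1,0) = exp(-r*dt) * [p*0.000000 + (1-p)*0.814050] = 0.440964
  V(1,1) = exp(-r*dt) * [p*0.814050 + (1-p)*3.053033] = 2.013434
  V(0,0) = exp(-r*dt) * [p*0.440964 + (1-p)*2.013434] = 1.285469


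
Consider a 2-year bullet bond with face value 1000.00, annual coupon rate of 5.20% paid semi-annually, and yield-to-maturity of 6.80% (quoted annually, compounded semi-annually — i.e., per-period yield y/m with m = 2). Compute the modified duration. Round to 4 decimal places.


Coupon per period c = face * coupon_rate / m = 26.000000
Periods per year m = 2; per-period yield y/m = 0.034000
Number of cashflows N = 4
Cashflows (t years, CF_t, discount factor 1/(1+y/m)^(m*t), PV):
  t = 0.5000: CF_t = 26.000000, DF = 0.967118, PV = 25.145068
  t = 1.0000: CF_t = 26.000000, DF = 0.935317, PV = 24.318247
  t = 1.5000: CF_t = 26.000000, DF = 0.904562, PV = 23.518614
  t = 2.0000: CF_t = 1026.000000, DF = 0.874818, PV = 897.563546
Price P = sum_t PV_t = 970.545476
First compute Macaulay numerator sum_t t * PV_t:
  t * PV_t at t = 0.5000: 12.572534
  t * PV_t at t = 1.0000: 24.318247
  t * PV_t at t = 1.5000: 35.277922
  t * PV_t at t = 2.0000: 1795.127092
Macaulay duration D = 1867.295795 / 970.545476 = 1.923965
Modified duration = D / (1 + y/m) = 1.923965 / (1 + 0.034000) = 1.860701

Answer: Modified duration = 1.8607


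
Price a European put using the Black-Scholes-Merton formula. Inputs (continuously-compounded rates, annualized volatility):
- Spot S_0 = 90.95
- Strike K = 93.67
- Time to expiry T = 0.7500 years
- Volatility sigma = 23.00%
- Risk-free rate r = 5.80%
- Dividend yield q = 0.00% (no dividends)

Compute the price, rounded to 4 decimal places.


d1 = (ln(S/K) + (r - q + 0.5*sigma^2) * T) / (sigma * sqrt(T)) = 0.17003938
d2 = d1 - sigma * sqrt(T) = -0.02914646
exp(-rT) = 0.95743255; exp(-qT) = 1.00000000
P = K * exp(-rT) * N(-d2) - S_0 * exp(-qT) * N(-d1)
N(-d1) = 0.43248958; N(-d2) = 0.51162611
P = 93.6700 * 0.95743255 * 0.51162611 - 90.9500 * 1.00000000 * 0.43248958 = 6.5491

Answer: Price = 6.5491


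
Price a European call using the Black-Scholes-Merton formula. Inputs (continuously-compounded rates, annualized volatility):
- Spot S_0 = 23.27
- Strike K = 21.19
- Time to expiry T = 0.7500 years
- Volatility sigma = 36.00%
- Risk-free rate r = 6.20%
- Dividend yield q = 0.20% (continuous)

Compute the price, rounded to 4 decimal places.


Answer: Price = 4.4551

Derivation:
d1 = (ln(S/K) + (r - q + 0.5*sigma^2) * T) / (sigma * sqrt(T)) = 0.60055848
d2 = d1 - sigma * sqrt(T) = 0.28878934
exp(-rT) = 0.95456456; exp(-qT) = 0.99850112
C = S_0 * exp(-qT) * N(d1) - K * exp(-rT) * N(d2)
N(d1) = 0.72593295; N(d2) = 0.61362870
C = 23.2700 * 0.99850112 * 0.72593295 - 21.1900 * 0.95456456 * 0.61362870 = 4.4551


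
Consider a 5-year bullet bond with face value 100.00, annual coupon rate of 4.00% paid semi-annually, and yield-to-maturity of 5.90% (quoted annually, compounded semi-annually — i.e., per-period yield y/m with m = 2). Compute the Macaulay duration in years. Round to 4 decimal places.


Answer: Macaulay duration = 4.5588 years

Derivation:
Coupon per period c = face * coupon_rate / m = 2.000000
Periods per year m = 2; per-period yield y/m = 0.029500
Number of cashflows N = 10
Cashflows (t years, CF_t, discount factor 1/(1+y/m)^(m*t), PV):
  t = 0.5000: CF_t = 2.000000, DF = 0.971345, PV = 1.942691
  t = 1.0000: CF_t = 2.000000, DF = 0.943512, PV = 1.887023
  t = 1.5000: CF_t = 2.000000, DF = 0.916476, PV = 1.832951
  t = 2.0000: CF_t = 2.000000, DF = 0.890214, PV = 1.780429
  t = 2.5000: CF_t = 2.000000, DF = 0.864706, PV = 1.729411
  t = 3.0000: CF_t = 2.000000, DF = 0.839928, PV = 1.679855
  t = 3.5000: CF_t = 2.000000, DF = 0.815860, PV = 1.631720
  t = 4.0000: CF_t = 2.000000, DF = 0.792482, PV = 1.584963
  t = 4.5000: CF_t = 2.000000, DF = 0.769773, PV = 1.539547
  t = 5.0000: CF_t = 102.000000, DF = 0.747716, PV = 76.267000
Price P = sum_t PV_t = 91.875590
Macaulay numerator sum_t t * PV_t:
  t * PV_t at t = 0.5000: 0.971345
  t * PV_t at t = 1.0000: 1.887023
  t * PV_t at t = 1.5000: 2.749427
  t * PV_t at t = 2.0000: 3.560857
  t * PV_t at t = 2.5000: 4.323528
  t * PV_t at t = 3.0000: 5.039566
  t * PV_t at t = 3.5000: 5.711019
  t * PV_t at t = 4.0000: 6.339853
  t * PV_t at t = 4.5000: 6.927960
  t * PV_t at t = 5.0000: 381.334999
Macaulay duration D = (sum_t t * PV_t) / P = 418.845577 / 91.875590 = 4.558834


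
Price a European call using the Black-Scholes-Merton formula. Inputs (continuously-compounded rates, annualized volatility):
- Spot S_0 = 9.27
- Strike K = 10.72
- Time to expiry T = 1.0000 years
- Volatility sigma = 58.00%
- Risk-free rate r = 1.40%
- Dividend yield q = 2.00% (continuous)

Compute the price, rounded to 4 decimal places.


Answer: Price = 1.5741

Derivation:
d1 = (ln(S/K) + (r - q + 0.5*sigma^2) * T) / (sigma * sqrt(T)) = 0.02909004
d2 = d1 - sigma * sqrt(T) = -0.55090996
exp(-rT) = 0.98609754; exp(-qT) = 0.98019867
C = S_0 * exp(-qT) * N(d1) - K * exp(-rT) * N(d2)
N(d1) = 0.51160361; N(d2) = 0.29084770
C = 9.2700 * 0.98019867 * 0.51160361 - 10.7200 * 0.98609754 * 0.29084770 = 1.5741


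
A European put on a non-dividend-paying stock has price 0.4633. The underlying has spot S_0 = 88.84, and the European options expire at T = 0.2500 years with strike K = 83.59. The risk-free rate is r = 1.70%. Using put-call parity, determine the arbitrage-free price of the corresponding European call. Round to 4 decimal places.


Answer: Call price = 6.0678

Derivation:
Put-call parity: C - P = S_0 * exp(-qT) - K * exp(-rT).
S_0 * exp(-qT) = 88.8400 * 1.00000000 = 88.84000000
K * exp(-rT) = 83.5900 * 0.99575902 = 83.23549635
C = P + S*exp(-qT) - K*exp(-rT)
C = 0.4633 + 88.84000000 - 83.23549635 = 6.0678


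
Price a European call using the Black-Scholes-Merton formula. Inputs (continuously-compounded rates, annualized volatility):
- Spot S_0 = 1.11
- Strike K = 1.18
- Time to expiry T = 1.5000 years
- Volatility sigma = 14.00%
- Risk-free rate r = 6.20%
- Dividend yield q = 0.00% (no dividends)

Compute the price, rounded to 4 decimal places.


d1 = (ln(S/K) + (r - q + 0.5*sigma^2) * T) / (sigma * sqrt(T)) = 0.27145932
d2 = d1 - sigma * sqrt(T) = 0.09999503
exp(-rT) = 0.91119350; exp(-qT) = 1.00000000
C = S_0 * exp(-qT) * N(d1) - K * exp(-rT) * N(d2)
N(d1) = 0.60698111; N(d2) = 0.53982587
C = 1.1100 * 1.00000000 * 0.60698111 - 1.1800 * 0.91119350 * 0.53982587 = 0.0933

Answer: Price = 0.0933


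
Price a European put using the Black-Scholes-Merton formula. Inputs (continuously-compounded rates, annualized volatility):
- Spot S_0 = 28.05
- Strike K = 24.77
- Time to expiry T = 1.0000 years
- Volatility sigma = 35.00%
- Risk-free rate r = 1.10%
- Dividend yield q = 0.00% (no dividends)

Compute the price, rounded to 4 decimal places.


d1 = (ln(S/K) + (r - q + 0.5*sigma^2) * T) / (sigma * sqrt(T)) = 0.56172968
d2 = d1 - sigma * sqrt(T) = 0.21172968
exp(-rT) = 0.98906028; exp(-qT) = 1.00000000
P = K * exp(-rT) * N(-d2) - S_0 * exp(-qT) * N(-d1)
N(-d1) = 0.28715010; N(-d2) = 0.41615897
P = 24.7700 * 0.98906028 * 0.41615897 - 28.0500 * 1.00000000 * 0.28715010 = 2.1409

Answer: Price = 2.1409


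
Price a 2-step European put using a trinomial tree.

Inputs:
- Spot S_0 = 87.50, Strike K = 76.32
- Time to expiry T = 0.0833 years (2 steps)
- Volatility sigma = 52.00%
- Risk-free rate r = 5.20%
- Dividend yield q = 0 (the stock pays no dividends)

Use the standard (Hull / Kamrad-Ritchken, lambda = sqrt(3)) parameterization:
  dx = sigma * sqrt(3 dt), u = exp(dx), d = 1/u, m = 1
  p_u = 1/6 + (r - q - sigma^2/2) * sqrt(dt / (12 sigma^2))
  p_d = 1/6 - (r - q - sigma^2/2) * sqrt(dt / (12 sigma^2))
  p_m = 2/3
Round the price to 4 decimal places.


dt = T/N = 0.041650; dx = sigma*sqrt(3*dt) = 0.183811
u = exp(dx) = 1.201789; d = 1/u = 0.832093
p_u = 0.157240, p_m = 0.666667, p_d = 0.176093
Discount per step: exp(-r*dt) = 0.997837
Stock lattice S(k, j) with j the centered position index:
  k=0: S(0,+0) = 87.5000
  k=1: S(1,-1) = 72.8081; S(1,+0) = 87.5000; S(1,+1) = 105.1565
  k=2: S(2,-2) = 60.5832; S(2,-1) = 72.8081; S(2,+0) = 87.5000; S(2,+1) = 105.1565; S(2,+2) = 126.3759
Terminal payoffs V(N, j) = max(K - S_T, 0):
  V(2,-2) = 15.736849; V(2,-1) = 3.511857; V(2,+0) = 0.000000; V(2,+1) = 0.000000; V(2,+2) = 0.000000
Backward induction: V(k, j) = exp(-r*dt) * [p_u * V(k+1, j+1) + p_m * V(k+1, j) + p_d * V(k+1, j-1)]
  V(1,-1) = exp(-r*dt) * [p_u*0.000000 + p_m*3.511857 + p_d*15.736849] = 5.101325
  V(1,+0) = exp(-r*dt) * [p_u*0.000000 + p_m*0.000000 + p_d*3.511857] = 0.617075
  V(1,+1) = exp(-r*dt) * [p_u*0.000000 + p_m*0.000000 + p_d*0.000000] = 0.000000
  V(0,+0) = exp(-r*dt) * [p_u*0.000000 + p_m*0.617075 + p_d*5.101325] = 1.306857

Answer: Price = V(0,0) = 1.3069


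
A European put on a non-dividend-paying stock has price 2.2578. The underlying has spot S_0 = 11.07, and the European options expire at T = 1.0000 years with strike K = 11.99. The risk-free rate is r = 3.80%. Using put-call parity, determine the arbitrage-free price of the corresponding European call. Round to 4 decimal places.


Answer: Call price = 1.7849

Derivation:
Put-call parity: C - P = S_0 * exp(-qT) - K * exp(-rT).
S_0 * exp(-qT) = 11.0700 * 1.00000000 = 11.07000000
K * exp(-rT) = 11.9900 * 0.96271294 = 11.54292816
C = P + S*exp(-qT) - K*exp(-rT)
C = 2.2578 + 11.07000000 - 11.54292816 = 1.7849


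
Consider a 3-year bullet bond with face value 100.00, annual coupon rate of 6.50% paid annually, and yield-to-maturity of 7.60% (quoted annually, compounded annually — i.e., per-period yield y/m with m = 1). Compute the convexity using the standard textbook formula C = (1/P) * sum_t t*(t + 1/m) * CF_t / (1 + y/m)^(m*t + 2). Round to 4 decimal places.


Answer: Convexity = 9.5281

Derivation:
Coupon per period c = face * coupon_rate / m = 6.500000
Periods per year m = 1; per-period yield y/m = 0.076000
Number of cashflows N = 3
Cashflows (t years, CF_t, discount factor 1/(1+y/m)^(m*t), PV):
  t = 1.0000: CF_t = 6.500000, DF = 0.929368, PV = 6.040892
  t = 2.0000: CF_t = 6.500000, DF = 0.863725, PV = 5.614212
  t = 3.0000: CF_t = 106.500000, DF = 0.802718, PV = 85.489503
Price P = sum_t PV_t = 97.144608
Convexity numerator sum_t t*(t + 1/m) * CF_t / (1+y/m)^(m*t + 2):
  t = 1.0000: term = 10.435338
  t = 2.0000: term = 29.094810
  t = 3.0000: term = 886.072988
Convexity = (1/P) * sum = 925.603136 / 97.144608 = 9.528096


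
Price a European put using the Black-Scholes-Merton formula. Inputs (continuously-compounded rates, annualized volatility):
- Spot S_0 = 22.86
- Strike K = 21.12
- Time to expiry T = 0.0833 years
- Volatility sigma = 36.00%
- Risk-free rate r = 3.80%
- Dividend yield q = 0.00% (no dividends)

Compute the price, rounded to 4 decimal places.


d1 = (ln(S/K) + (r - q + 0.5*sigma^2) * T) / (sigma * sqrt(T)) = 0.84436506
d2 = d1 - sigma * sqrt(T) = 0.74046280
exp(-rT) = 0.99683960; exp(-qT) = 1.00000000
P = K * exp(-rT) * N(-d2) - S_0 * exp(-qT) * N(-d1)
N(-d1) = 0.19923272; N(-d2) = 0.22950961
P = 21.1200 * 0.99683960 * 0.22950961 - 22.8600 * 1.00000000 * 0.19923272 = 0.2775

Answer: Price = 0.2775


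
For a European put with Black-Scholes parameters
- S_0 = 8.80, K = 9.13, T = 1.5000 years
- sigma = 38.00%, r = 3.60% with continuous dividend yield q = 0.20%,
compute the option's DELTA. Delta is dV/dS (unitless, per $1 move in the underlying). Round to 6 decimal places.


Answer: Delta = -0.395018

Derivation:
d1 = 0.2631826899; d2 = -0.2022203612
phi(d1) = 0.3853623967; exp(-qT) = 0.9970044955; exp(-rT) = 0.9474321065
N(-d1) = 0.3962048861
Delta = -exp(-qT) * N(-d1) = -0.9970044955 * 0.3962048861 = -0.395018


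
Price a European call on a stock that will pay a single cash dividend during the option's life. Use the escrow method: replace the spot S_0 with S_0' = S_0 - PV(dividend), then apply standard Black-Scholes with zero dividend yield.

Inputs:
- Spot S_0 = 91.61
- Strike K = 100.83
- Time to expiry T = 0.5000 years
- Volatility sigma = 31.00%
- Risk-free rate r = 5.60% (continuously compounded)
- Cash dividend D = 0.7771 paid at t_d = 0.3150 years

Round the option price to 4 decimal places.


Answer: Price = 5.1347

Derivation:
PV(D) = D * exp(-r * t_d) = 0.7771 * 0.98251467 = 0.76351215
S_0' = S_0 - PV(D) = 91.6100 - 0.76351215 = 90.84648785
d1 = (ln(S_0'/K) + (r + sigma^2/2)*T) / (sigma*sqrt(T)) = -0.23831686
d2 = d1 - sigma*sqrt(T) = -0.45751996
exp(-rT) = 0.97238837
N(d1) = 0.40581767; N(d2) = 0.32364868
C = S_0' * N(d1) - K * exp(-rT) * N(d2) = 90.84648785 * 0.40581767 - 100.8300 * 0.97238837 * 0.32364868 = 5.1347


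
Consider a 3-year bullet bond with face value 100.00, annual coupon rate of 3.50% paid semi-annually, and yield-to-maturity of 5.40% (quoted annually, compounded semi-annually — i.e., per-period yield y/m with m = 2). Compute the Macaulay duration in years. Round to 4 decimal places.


Coupon per period c = face * coupon_rate / m = 1.750000
Periods per year m = 2; per-period yield y/m = 0.027000
Number of cashflows N = 6
Cashflows (t years, CF_t, discount factor 1/(1+y/m)^(m*t), PV):
  t = 0.5000: CF_t = 1.750000, DF = 0.973710, PV = 1.703992
  t = 1.0000: CF_t = 1.750000, DF = 0.948111, PV = 1.659194
  t = 1.5000: CF_t = 1.750000, DF = 0.923185, PV = 1.615573
  t = 2.0000: CF_t = 1.750000, DF = 0.898914, PV = 1.573100
  t = 2.5000: CF_t = 1.750000, DF = 0.875282, PV = 1.531743
  t = 3.0000: CF_t = 101.750000, DF = 0.852270, PV = 86.718500
Price P = sum_t PV_t = 94.802102
Macaulay numerator sum_t t * PV_t:
  t * PV_t at t = 0.5000: 0.851996
  t * PV_t at t = 1.0000: 1.659194
  t * PV_t at t = 1.5000: 2.423360
  t * PV_t at t = 2.0000: 3.146200
  t * PV_t at t = 2.5000: 3.829357
  t * PV_t at t = 3.0000: 260.155500
Macaulay duration D = (sum_t t * PV_t) / P = 272.065606 / 94.802102 = 2.869827

Answer: Macaulay duration = 2.8698 years


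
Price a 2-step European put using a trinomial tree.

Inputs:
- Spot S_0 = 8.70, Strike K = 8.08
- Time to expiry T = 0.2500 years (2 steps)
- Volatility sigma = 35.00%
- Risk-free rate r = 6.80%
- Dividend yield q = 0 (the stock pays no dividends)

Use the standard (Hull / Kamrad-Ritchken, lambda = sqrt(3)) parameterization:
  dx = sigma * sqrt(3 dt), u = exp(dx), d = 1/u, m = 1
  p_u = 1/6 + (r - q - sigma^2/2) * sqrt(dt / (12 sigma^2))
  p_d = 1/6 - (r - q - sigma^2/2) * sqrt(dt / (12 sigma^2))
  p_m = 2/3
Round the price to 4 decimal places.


dt = T/N = 0.125000; dx = sigma*sqrt(3*dt) = 0.214330
u = exp(dx) = 1.239032; d = 1/u = 0.807082
p_u = 0.168635, p_m = 0.666667, p_d = 0.164698
Discount per step: exp(-r*dt) = 0.991536
Stock lattice S(k, j) with j the centered position index:
  k=0: S(0,+0) = 8.7000
  k=1: S(1,-1) = 7.0216; S(1,+0) = 8.7000; S(1,+1) = 10.7796
  k=2: S(2,-2) = 5.6670; S(2,-1) = 7.0216; S(2,+0) = 8.7000; S(2,+1) = 10.7796; S(2,+2) = 13.3562
Terminal payoffs V(N, j) = max(K - S_T, 0):
  V(2,-2) = 2.412986; V(2,-1) = 1.058389; V(2,+0) = 0.000000; V(2,+1) = 0.000000; V(2,+2) = 0.000000
Backward induction: V(k, j) = exp(-r*dt) * [p_u * V(k+1, j+1) + p_m * V(k+1, j) + p_d * V(k+1, j-1)]
  V(1,-1) = exp(-r*dt) * [p_u*0.000000 + p_m*1.058389 + p_d*2.412986] = 1.093672
  V(1,+0) = exp(-r*dt) * [p_u*0.000000 + p_m*0.000000 + p_d*1.058389] = 0.172840
  V(1,+1) = exp(-r*dt) * [p_u*0.000000 + p_m*0.000000 + p_d*0.000000] = 0.000000
  V(0,+0) = exp(-r*dt) * [p_u*0.000000 + p_m*0.172840 + p_d*1.093672] = 0.292852

Answer: Price = V(0,0) = 0.2929


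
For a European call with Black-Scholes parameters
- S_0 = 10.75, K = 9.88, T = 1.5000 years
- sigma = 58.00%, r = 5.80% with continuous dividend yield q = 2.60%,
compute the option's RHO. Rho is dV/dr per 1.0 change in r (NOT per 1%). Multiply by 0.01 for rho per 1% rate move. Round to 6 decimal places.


d1 = 0.5415529611; d2 = -0.1687990643
phi(d1) = 0.3445285432; exp(-qT) = 0.9617507091; exp(-rT) = 0.9166770956
N(d2) = 0.4329773472
Rho = K*T*exp(-rT)*N(d2) = 9.8800 * 1.5000 * 0.9166770956 * 0.4329773472 = 5.882064

Answer: Rho = 5.882064


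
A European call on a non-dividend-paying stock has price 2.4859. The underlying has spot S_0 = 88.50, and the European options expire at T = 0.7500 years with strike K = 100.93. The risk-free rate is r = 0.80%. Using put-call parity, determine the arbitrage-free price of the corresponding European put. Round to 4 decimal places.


Answer: Put price = 14.3121

Derivation:
Put-call parity: C - P = S_0 * exp(-qT) - K * exp(-rT).
S_0 * exp(-qT) = 88.5000 * 1.00000000 = 88.50000000
K * exp(-rT) = 100.9300 * 0.99401796 = 100.32623311
P = C - S*exp(-qT) + K*exp(-rT)
P = 2.4859 - 88.50000000 + 100.32623311 = 14.3121


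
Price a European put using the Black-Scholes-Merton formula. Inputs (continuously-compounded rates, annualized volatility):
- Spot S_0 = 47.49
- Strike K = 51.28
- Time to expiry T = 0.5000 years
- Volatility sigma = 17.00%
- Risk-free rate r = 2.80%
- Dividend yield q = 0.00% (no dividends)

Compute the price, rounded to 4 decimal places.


d1 = (ln(S/K) + (r - q + 0.5*sigma^2) * T) / (sigma * sqrt(T)) = -0.46217040
d2 = d1 - sigma * sqrt(T) = -0.58237855
exp(-rT) = 0.98609754; exp(-qT) = 1.00000000
P = K * exp(-rT) * N(-d2) - S_0 * exp(-qT) * N(-d1)
N(-d1) = 0.67802044; N(-d2) = 0.71984414
P = 51.2800 * 0.98609754 * 0.71984414 - 47.4900 * 1.00000000 * 0.67802044 = 4.2012

Answer: Price = 4.2012


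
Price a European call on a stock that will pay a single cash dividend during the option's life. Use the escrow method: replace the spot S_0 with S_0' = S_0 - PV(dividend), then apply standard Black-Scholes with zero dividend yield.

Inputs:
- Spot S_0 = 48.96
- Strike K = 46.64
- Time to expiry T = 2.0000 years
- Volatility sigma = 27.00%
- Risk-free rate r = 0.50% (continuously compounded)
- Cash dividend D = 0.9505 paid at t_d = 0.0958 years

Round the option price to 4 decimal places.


Answer: Price = 8.0840

Derivation:
PV(D) = D * exp(-r * t_d) = 0.9505 * 0.99952111 = 0.95004482
S_0' = S_0 - PV(D) = 48.9600 - 0.95004482 = 48.00995518
d1 = (ln(S_0'/K) + (r + sigma^2/2)*T) / (sigma*sqrt(T)) = 0.29292513
d2 = d1 - sigma*sqrt(T) = -0.08891253
exp(-rT) = 0.99004983
N(d1) = 0.61521031; N(d2) = 0.46457571
C = S_0' * N(d1) - K * exp(-rT) * N(d2) = 48.00995518 * 0.61521031 - 46.6400 * 0.99004983 * 0.46457571 = 8.0840


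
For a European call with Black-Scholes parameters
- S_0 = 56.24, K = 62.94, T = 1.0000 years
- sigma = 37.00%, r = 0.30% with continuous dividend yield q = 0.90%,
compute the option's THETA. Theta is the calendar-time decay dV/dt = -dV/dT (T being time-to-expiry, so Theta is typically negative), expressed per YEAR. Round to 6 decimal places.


Answer: Theta = -3.909952

Derivation:
d1 = -0.1354152544; d2 = -0.5054152544
phi(d1) = 0.3953012373; exp(-qT) = 0.9910403788; exp(-rT) = 0.9970044955
Theta = -S*exp(-qT)*phi(d1)*sigma/(2*sqrt(T)) - r*K*exp(-rT)*N(d2) + q*S*exp(-qT)*N(d1)
N(d1) = 0.4461417820; N(d2) = 0.3066336035; sqrt(T) = 1.0000000000
Term 1 = -56.2400 * 0.9910403788 * 0.3953012373 * 0.3700 / (2 * 1.0000000000) = -4.0760224165
Term 2 = -0.0030 * 62.9400 * 0.9970044955 * 0.3066336035 = -0.0577251216
Term 3 = 0.0090 * 56.2400 * 0.9910403788 * 0.4461417820 = 0.2237958706
Theta = -4.0760224165 + (-0.0577251216) + (0.2237958706) = -3.909952
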